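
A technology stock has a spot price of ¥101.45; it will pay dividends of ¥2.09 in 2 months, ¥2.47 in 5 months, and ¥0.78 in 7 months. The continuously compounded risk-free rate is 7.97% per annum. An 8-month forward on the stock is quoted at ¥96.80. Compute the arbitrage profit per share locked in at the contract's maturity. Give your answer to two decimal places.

PV(dividends) I = 2.09·e^(−0.0797·2/12) + 2.47·e^(−0.0797·5/12) + 0.78·e^(−0.0797·7/12) = 5.1963
Fair forward F* = (S − I)·e^(rT) = (101.45 − 5.1963)·e^0.053133 = 96.2537 × 1.054570 = 101.5063
Market ¥96.80 < fair 101.5063: forward underpriced → reverse cash-and-carry (short the stock, invest proceeds at r, pay the dividends, go long the forward).
Profit at T = |F_mkt − F*| = |96.80 − 101.5063| = ¥4.71 per share

¥4.71 per share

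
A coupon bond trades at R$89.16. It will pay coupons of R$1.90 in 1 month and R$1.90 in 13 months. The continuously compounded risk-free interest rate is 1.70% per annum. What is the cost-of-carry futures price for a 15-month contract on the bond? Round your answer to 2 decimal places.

R$87.23

PV(coupons) I = 1.90·e^(−0.0170·1/12) + 1.90·e^(−0.0170·13/12)
I = 1.8973 + 1.8653 = 3.7626
F = (S − I)·e^(rT) = (89.16 − 3.7626) · e^(0.0170·15/12)
= 85.3974 · e^0.021250 = 85.3974 × 1.021477 = R$87.23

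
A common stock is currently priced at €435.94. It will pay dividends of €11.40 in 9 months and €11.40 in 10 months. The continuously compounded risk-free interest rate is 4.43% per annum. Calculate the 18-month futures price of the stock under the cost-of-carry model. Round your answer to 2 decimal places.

€442.37

PV(dividends) I = 11.40·e^(−0.0443·9/12) + 11.40·e^(−0.0443·10/12)
I = 11.0275 + 10.9868 = 22.0143
F = (S − I)·e^(rT) = (435.94 − 22.0143) · e^(0.0443·18/12)
= 413.9257 · e^0.066450 = 413.9257 × 1.068708 = €442.37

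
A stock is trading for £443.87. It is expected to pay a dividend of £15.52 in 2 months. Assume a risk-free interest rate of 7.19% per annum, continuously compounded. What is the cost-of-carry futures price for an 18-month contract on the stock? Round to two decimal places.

PV(dividends) I = 15.52·e^(−0.0719·2/12)
I = 15.3351
F = (S − I)·e^(rT) = (443.87 − 15.3351) · e^(0.0719·18/12)
= 428.5349 · e^0.107850 = 428.5349 × 1.113881 = £477.34

£477.34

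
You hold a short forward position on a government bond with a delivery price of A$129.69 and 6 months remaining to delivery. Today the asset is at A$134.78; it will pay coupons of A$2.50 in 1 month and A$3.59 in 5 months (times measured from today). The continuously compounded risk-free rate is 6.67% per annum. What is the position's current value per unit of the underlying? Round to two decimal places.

-A$3.37

PV(remaining coupons) I = 2.50·e^(−0.0667·1/12) + 3.59·e^(−0.0667·5/12) = 5.9777
Current forward F = (S − I)·e^(rT) = (134.78 − 5.9777)·e^(0.0667·6/12) = 128.8023 × 1.033912 = 133.1702
Value (long) = (F − K)·e^(−rT) = (133.1702 − 129.69) × 0.967200 = 3.3660
Short position value = −(long value) = -A$3.37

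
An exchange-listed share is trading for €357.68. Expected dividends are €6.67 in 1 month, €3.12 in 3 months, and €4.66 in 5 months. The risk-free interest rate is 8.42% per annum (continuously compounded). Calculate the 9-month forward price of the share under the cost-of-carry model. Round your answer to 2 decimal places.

€365.89

PV(dividends) I = 6.67·e^(−0.0842·1/12) + 3.12·e^(−0.0842·3/12) + 4.66·e^(−0.0842·5/12)
I = 6.6234 + 3.0550 + 4.4993 = 14.1777
F = (S − I)·e^(rT) = (357.68 − 14.1777) · e^(0.0842·9/12)
= 343.5023 · e^0.063150 = 343.5023 × 1.065187 = €365.89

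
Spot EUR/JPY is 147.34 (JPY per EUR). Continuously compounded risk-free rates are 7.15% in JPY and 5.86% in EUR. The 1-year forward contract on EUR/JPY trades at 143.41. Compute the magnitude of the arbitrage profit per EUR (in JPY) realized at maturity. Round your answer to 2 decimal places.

Fair forward: F* = S·e^(carry·T), with carry = (r_JPY − r_EUR) = 0.0715 − 0.0586 = 0.0129
F* = 147.34 · e^(0.0129 × 1) = 147.34 · e^0.012900 = 147.34 × 1.012984 = 149.2531
Market 143.41 < fair 149.2531: forward underpriced → reverse cash-and-carry (short spot, go long the forward).
At maturity, profit = |F_mkt − F*| = |143.41 − 149.2531| = 5.84 per EUR (in JPY)

5.84 per EUR (in JPY)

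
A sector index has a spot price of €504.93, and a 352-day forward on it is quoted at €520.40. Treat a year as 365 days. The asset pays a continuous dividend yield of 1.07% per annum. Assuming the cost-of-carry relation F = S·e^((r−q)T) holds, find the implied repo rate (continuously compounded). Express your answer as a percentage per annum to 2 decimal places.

From F = S·e^((r−q)T): (r − q) = ln(F/S)/T
ln(520.40/504.93) = ln(1.030638) = 0.030178
(r − q) = 0.030178 / (352/365) = 0.031293
r = ln(F/S)/T + q = 0.031293 + 0.0107 = 0.041993
r = 4.20%

4.20%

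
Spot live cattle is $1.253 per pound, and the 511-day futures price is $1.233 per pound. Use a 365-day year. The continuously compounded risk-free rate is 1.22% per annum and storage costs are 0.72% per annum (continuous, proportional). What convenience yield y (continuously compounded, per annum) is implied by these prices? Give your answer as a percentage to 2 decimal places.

3.09%

F = S·e^((r+u−y)T) ⇒ (r+u−y) = ln(F/S)/T
ln(1.233/1.253) = -0.016090; /T ⇒ -0.011493
y = r + u − ln(F/S)/T = 0.0122 + 0.0072 + 0.011493 = 0.030893
y = 3.09%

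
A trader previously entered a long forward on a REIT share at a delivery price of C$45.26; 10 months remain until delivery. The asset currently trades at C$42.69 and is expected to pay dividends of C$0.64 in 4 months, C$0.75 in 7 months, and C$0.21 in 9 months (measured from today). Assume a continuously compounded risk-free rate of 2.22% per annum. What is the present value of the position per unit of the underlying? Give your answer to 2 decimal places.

-C$3.32

PV(remaining dividends) I = 0.64·e^(−0.0222·4/12) + 0.75·e^(−0.0222·7/12) + 0.21·e^(−0.0222·9/12) = 1.5822
Current forward F = (S − I)·e^(rT) = (42.69 − 1.5822)·e^(0.0222·10/12) = 41.1078 × 1.018672 = 41.8754
Value (long) = (F − K)·e^(−rT) = (41.8754 − 45.26) × 0.981670 = -3.3226
Value = -C$3.32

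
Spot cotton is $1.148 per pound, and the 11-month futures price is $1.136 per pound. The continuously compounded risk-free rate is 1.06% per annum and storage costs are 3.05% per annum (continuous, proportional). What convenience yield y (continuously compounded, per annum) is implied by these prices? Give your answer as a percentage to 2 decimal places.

5.26%

F = S·e^((r+u−y)T) ⇒ (r+u−y) = ln(F/S)/T
ln(1.136/1.148) = -0.010508; /T ⇒ -0.011463
y = r + u − ln(F/S)/T = 0.0106 + 0.0305 + 0.011463 = 0.052563
y = 5.26%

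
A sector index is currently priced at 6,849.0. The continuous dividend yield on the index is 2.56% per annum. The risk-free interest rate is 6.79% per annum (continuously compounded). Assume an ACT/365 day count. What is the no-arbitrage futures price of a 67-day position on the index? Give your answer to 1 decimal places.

6,902.4

F = S·e^((r − q)T) = 6849.0 · e^((0.0679 − 0.0256) × 67/365)
= 6849.0 · e^0.007765 = 6849.0 × 1.007795
F = 6,902.4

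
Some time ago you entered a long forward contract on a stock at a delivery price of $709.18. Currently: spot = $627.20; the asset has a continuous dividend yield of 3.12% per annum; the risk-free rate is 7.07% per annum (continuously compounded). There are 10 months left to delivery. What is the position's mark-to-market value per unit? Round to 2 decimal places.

-$57.50

Current fair forward for the remaining 10 months: F = S·e^((r − q)·T), (r − q) = 0.0707 − 0.0312 = 0.0395
F = 627.20 · e^(0.0395 × 10/12) = 627.20 × 1.033464 = 648.1886
Value of long forward = (F − K)·e^(−rT) = (648.1886 − 709.18) · e^(−0.0707·10/12)
= -60.9914 × 0.942785 = -57.50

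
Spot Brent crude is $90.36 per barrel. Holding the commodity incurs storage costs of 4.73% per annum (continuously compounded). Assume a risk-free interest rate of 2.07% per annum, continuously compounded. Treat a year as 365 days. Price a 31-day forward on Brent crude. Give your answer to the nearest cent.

Net carry = r + u − y = 0.0207 + 0.0473 − 0.0000 = 0.0680
F = S·e^((r+u−y)T) = 90.36 · e^(0.0680 × 31/365) = 90.36 · e^0.005775
= 90.36 × 1.005792 = $90.88 per barrel

$90.88 per barrel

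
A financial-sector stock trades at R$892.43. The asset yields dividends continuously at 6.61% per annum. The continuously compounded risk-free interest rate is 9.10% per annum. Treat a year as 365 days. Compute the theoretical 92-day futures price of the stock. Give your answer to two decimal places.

F = S·e^((r − q)T) = 892.43 · e^((0.0910 − 0.0661) × 92/365)
= 892.43 · e^0.006276 = 892.43 × 1.006296
F = R$898.05

R$898.05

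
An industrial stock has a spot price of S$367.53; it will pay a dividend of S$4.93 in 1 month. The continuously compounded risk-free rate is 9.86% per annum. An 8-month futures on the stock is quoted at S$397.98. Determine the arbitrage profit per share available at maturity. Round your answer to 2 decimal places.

PV(dividends) I = 4.93·e^(−0.0986·1/12) = 4.8897
Fair futures F* = (S − I)·e^(rT) = (367.53 − 4.8897)·e^0.065733 = 362.6403 × 1.067942 = 387.2788
Market S$397.98 > fair 387.2788: forward overpriced → cash-and-carry (borrow at r, buy the stock and collect the dividends, short the forward).
Profit at T = |F_mkt − F*| = |397.98 − 387.2788| = S$10.70 per share

S$10.70 per share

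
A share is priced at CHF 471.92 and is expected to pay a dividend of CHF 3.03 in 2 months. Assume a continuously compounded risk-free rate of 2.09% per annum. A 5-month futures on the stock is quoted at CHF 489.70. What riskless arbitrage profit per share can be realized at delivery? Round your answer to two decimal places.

PV(dividends) I = 3.03·e^(−0.0209·2/12) = 3.0195
Fair futures F* = (S − I)·e^(rT) = (471.92 − 3.0195)·e^0.008708 = 468.9005 × 1.008746 = 473.0015
Market CHF 489.70 > fair 473.0015: forward overpriced → cash-and-carry (borrow at r, buy the stock and collect the dividends, short the forward).
Profit at T = |F_mkt − F*| = |489.70 − 473.0015| = CHF 16.70 per share

CHF 16.70 per share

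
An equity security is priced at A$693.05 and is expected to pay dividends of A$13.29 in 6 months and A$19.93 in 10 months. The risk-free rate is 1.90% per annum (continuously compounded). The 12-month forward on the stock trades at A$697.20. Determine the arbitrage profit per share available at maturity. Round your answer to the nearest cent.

A$24.27 per share

PV(dividends) I = 13.29·e^(−0.0190·6/12) + 19.93·e^(−0.0190·10/12) = 32.7813
Fair forward F* = (S − I)·e^(rT) = (693.05 − 32.7813)·e^0.019000 = 660.2687 × 1.019182 = 672.9340
Market A$697.20 > fair 672.9340: forward overpriced → cash-and-carry (borrow at r, buy the stock and collect the dividends, short the forward).
Profit at T = |F_mkt − F*| = |697.20 − 672.9340| = A$24.27 per share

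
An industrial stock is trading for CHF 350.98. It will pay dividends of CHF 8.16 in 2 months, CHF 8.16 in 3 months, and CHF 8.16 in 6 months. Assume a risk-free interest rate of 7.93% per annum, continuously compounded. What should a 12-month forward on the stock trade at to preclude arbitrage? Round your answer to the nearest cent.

PV(dividends) I = 8.16·e^(−0.0793·2/12) + 8.16·e^(−0.0793·3/12) + 8.16·e^(−0.0793·6/12)
I = 8.0529 + 7.9998 + 7.8428 = 23.8955
F = (S − I)·e^(rT) = (350.98 − 23.8955) · e^(0.0793·12/12)
= 327.0845 · e^0.079300 = 327.0845 × 1.082529 = CHF 354.08

CHF 354.08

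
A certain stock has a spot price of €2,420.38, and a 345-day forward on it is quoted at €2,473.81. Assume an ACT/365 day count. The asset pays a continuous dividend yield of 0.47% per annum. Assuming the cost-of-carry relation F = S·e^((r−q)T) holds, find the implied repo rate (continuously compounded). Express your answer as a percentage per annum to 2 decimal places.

From F = S·e^((r−q)T): (r − q) = ln(F/S)/T
ln(2473.81/2420.38) = ln(1.022075) = 0.021835
(r − q) = 0.021835 / (345/365) = 0.023101
r = ln(F/S)/T + q = 0.023101 + 0.0047 = 0.027801
r = 2.78%

2.78%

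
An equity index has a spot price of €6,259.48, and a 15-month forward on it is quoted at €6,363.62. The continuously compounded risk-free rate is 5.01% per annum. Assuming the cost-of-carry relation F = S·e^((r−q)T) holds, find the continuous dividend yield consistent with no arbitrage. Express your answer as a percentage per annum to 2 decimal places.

3.69%

From F = S·e^((r−q)T): (r − q) = ln(F/S)/T
ln(6363.62/6259.48) = ln(1.016637) = 0.016500
(r − q) = 0.016500 / (15/12) = 0.013200
q = r − ln(F/S)/T = 0.0501 − 0.013200 = 0.036900
q = 3.69%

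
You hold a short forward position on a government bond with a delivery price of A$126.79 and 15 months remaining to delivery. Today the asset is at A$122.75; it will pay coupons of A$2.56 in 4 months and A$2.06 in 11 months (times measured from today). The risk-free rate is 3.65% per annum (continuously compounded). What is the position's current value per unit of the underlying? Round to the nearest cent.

A$2.91

PV(remaining coupons) I = 2.56·e^(−0.0365·4/12) + 2.06·e^(−0.0365·11/12) = 4.5213
Current forward F = (S − I)·e^(rT) = (122.75 − 4.5213)·e^(0.0365·15/12) = 118.2287 × 1.046682 = 123.7479
Value (long) = (F − K)·e^(−rT) = (123.7479 − 126.79) × 0.955400 = -2.9064
Short position value = −(long value) = A$2.91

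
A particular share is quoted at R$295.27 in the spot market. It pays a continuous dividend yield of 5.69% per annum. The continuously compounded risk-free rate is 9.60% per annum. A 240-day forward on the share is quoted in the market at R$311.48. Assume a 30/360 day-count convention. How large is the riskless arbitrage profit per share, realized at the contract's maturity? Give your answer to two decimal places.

Fair forward: F* = S·e^(carry·T), with carry = (r − q) = 0.0960 − 0.0569 = 0.0391
F* = 295.27 · e^(0.0391 × 240/360) = 295.27 · e^0.026067 = 295.27 × 1.026410 = R$303.0681
Market R$311.48 > fair R$303.0681: forward overpriced → cash-and-carry (buy spot, short the forward).
At maturity, profit = |F_mkt − F*| = |311.48 − 303.0681| = R$8.41 per share

R$8.41 per share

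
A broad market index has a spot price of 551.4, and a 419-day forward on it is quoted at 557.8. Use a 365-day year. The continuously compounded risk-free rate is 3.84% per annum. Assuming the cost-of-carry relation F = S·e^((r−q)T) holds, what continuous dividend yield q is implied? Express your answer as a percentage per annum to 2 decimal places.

From F = S·e^((r−q)T): (r − q) = ln(F/S)/T
ln(557.8/551.4) = ln(1.011607) = 0.011540
(r − q) = 0.011540 / (419/365) = 0.010053
q = r − ln(F/S)/T = 0.0384 − 0.010053 = 0.028347
q = 2.83%

2.83%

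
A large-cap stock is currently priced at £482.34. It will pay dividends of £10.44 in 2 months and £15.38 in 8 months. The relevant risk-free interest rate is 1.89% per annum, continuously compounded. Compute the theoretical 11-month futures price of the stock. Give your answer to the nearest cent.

£464.73

PV(dividends) I = 10.44·e^(−0.0189·2/12) + 15.38·e^(−0.0189·8/12)
I = 10.4072 + 15.1874 = 25.5946
F = (S − I)·e^(rT) = (482.34 − 25.5946) · e^(0.0189·11/12)
= 456.7454 · e^0.017325 = 456.7454 × 1.017476 = £464.73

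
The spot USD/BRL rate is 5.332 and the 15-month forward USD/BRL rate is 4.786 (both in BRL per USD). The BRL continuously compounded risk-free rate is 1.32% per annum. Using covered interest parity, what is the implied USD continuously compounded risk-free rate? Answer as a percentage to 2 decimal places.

9.96%

F = S·e^((r_BRL − r_USD)T) ⇒ r_USD = r_BRL − ln(F/S)/T
ln(4.786/5.332) = -0.108031; /(15/12) = -0.086425
r_USD = 0.0132 + 0.086425 = 0.099625
r_USD = 9.96%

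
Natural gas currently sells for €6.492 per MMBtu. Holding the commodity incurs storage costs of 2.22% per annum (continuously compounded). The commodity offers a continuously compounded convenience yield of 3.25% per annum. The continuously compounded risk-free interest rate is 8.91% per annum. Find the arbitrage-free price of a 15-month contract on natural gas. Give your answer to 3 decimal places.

Net carry = r + u − y = 0.0891 + 0.0222 − 0.0325 = 0.0788
F = S·e^((r+u−y)T) = 6.492 · e^(0.0788 × 15/12) = 6.492 · e^0.098500
= 6.492 × 1.103514 = €7.164 per MMBtu

€7.164 per MMBtu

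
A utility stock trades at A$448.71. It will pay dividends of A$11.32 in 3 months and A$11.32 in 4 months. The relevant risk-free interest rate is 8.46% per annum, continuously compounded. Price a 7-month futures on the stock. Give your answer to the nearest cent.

PV(dividends) I = 11.32·e^(−0.0846·3/12) + 11.32·e^(−0.0846·4/12)
I = 11.0831 + 11.0052 = 22.0883
F = (S − I)·e^(rT) = (448.71 − 22.0883) · e^(0.0846·7/12)
= 426.6217 · e^0.049350 = 426.6217 × 1.050588 = A$448.20

A$448.20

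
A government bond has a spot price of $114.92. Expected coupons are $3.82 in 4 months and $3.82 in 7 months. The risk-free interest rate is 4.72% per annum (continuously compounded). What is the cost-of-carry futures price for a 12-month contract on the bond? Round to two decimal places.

PV(coupons) I = 3.82·e^(−0.0472·4/12) + 3.82·e^(−0.0472·7/12)
I = 3.7604 + 3.7163 = 7.4767
F = (S − I)·e^(rT) = (114.92 − 7.4767) · e^(0.0472·12/12)
= 107.4433 · e^0.047200 = 107.4433 × 1.048332 = $112.64

$112.64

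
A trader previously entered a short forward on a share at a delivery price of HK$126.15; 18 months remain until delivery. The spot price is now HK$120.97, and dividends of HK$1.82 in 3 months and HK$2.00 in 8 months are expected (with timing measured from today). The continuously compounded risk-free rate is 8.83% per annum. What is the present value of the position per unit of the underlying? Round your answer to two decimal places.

-HK$6.80

PV(remaining dividends) I = 1.82·e^(−0.0883·3/12) + 2.00·e^(−0.0883·8/12) = 3.6659
Current forward F = (S − I)·e^(rT) = (120.97 − 3.6659)·e^(0.0883·18/12) = 117.3041 × 1.141622 = 133.9169
Value (long) = (F − K)·e^(−rT) = (133.9169 − 126.15) × 0.875947 = 6.8034
Short position value = −(long value) = -HK$6.80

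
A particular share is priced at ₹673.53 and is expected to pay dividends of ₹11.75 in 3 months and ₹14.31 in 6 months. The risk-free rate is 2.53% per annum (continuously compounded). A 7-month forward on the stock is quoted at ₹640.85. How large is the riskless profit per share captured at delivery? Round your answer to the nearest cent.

PV(dividends) I = 11.75·e^(−0.0253·3/12) + 14.31·e^(−0.0253·6/12) = 25.8060
Fair forward F* = (S − I)·e^(rT) = (673.53 − 25.8060)·e^0.014758 = 647.7240 × 1.014867 = 657.3537
Market ₹640.85 < fair 657.3537: forward underpriced → reverse cash-and-carry (short the stock, invest proceeds at r, pay the dividends, go long the forward).
Profit at T = |F_mkt − F*| = |640.85 − 657.3537| = ₹16.50 per share

₹16.50 per share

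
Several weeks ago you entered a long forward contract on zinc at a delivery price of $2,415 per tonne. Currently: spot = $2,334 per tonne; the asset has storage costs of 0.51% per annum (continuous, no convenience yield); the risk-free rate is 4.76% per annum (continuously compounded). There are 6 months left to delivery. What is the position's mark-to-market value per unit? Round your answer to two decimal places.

-$18.24 per tonne

Current fair forward for the remaining 6 months: F = S·e^((r + u)·T), (r + u) = 0.0476 + 0.0051 = 0.0527
F = 2334 · e^(0.0527 × 6/12) = 2334 × 1.02670023 = 2396.3183
Value of long forward = (F − K)·e^(−rT) = (2396.3183 − 2415) · e^(−0.0476·6/12)
= -18.6817 × 0.97648099 = -18.24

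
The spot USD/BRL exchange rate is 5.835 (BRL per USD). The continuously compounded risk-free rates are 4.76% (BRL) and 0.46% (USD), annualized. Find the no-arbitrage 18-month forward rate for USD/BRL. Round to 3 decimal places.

6.224

F = S·e^((r_BRL − r_USD)T) = 5.835 · e^((0.0476 − 0.0046) × 18/12)
= 5.835 · e^0.064500 = 5.835 × 1.066626
F = 6.224 BRL per USD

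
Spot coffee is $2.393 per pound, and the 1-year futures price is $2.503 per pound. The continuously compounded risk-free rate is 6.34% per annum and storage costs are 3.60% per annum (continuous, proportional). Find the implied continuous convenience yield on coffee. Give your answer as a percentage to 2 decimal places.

5.45%

F = S·e^((r+u−y)T) ⇒ (r+u−y) = ln(F/S)/T
ln(2.503/2.393) = 0.044942; /T ⇒ 0.044942
y = r + u − ln(F/S)/T = 0.0634 + 0.0360 − 0.044942 = 0.054458
y = 5.45%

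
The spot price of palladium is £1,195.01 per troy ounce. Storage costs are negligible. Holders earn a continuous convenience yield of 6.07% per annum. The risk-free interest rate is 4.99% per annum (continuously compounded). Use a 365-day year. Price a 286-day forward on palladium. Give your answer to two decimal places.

Net carry = r + u − y = 0.0499 + 0.0000 − 0.0607 = -0.0108
F = S·e^((r+u−y)T) = 1195.01 · e^(-0.0108 × 286/365) = 1195.01 · e^-0.00846247
= 1195.01 × 0.99157324 = £1,184.94 per troy ounce

£1,184.94 per troy ounce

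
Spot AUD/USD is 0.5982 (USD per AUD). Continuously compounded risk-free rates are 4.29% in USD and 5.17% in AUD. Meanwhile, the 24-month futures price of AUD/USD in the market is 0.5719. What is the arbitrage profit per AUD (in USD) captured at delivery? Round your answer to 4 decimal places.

Fair futures: F* = S·e^(carry·T), with carry = (r_USD − r_AUD) = 0.0429 − 0.0517 = -0.0088
F* = 0.5982 · e^(-0.0088 × 24/12) = 0.5982 · e^-0.017600 = 0.5982 × 0.982554 = 0.5878
Market 0.5719 < fair 0.5878: forward underpriced → reverse cash-and-carry (short spot, go long the forward).
At maturity, profit = |F_mkt − F*| = |0.5719 − 0.5878| = 0.0159 per AUD (in USD)

0.0159 per AUD (in USD)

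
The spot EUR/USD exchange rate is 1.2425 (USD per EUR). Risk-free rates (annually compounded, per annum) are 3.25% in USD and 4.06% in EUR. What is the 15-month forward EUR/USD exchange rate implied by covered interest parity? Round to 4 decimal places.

By covered interest parity, F = S · (1+r_USD)^T / (1+r_EUR)^T
= 1.2425 × 1.040789 / 1.051005 = 1.2425 × 0.990280
F = 1.2304 USD per EUR

1.2304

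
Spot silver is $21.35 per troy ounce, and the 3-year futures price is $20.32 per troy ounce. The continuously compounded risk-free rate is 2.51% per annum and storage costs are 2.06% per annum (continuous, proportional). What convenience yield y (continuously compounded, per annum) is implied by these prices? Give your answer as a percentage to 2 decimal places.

6.22%

F = S·e^((r+u−y)T) ⇒ (r+u−y) = ln(F/S)/T
ln(20.32/21.35) = -0.049446; /T ⇒ -0.016482
y = r + u − ln(F/S)/T = 0.0251 + 0.0206 + 0.016482 = 0.062182
y = 6.22%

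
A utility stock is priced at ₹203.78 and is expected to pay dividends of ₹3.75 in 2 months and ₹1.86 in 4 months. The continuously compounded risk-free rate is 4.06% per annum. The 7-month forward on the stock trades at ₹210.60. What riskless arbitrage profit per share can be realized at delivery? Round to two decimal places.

₹7.63 per share

PV(dividends) I = 3.75·e^(−0.0406·2/12) + 1.86·e^(−0.0406·4/12) = 5.5597
Fair forward F* = (S − I)·e^(rT) = (203.78 − 5.5597)·e^0.023683 = 198.2203 × 1.023966 = 202.9708
Market ₹210.60 > fair 202.9708: forward overpriced → cash-and-carry (borrow at r, buy the stock and collect the dividends, short the forward).
Profit at T = |F_mkt − F*| = |210.60 − 202.9708| = ₹7.63 per share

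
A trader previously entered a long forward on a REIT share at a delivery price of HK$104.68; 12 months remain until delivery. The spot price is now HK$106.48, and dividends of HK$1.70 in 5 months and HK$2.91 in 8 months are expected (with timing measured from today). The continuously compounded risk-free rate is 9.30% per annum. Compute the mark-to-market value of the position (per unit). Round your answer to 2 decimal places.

PV(remaining dividends) I = 1.70·e^(−0.0930·5/12) + 2.91·e^(−0.0930·8/12) = 4.3704
Current forward F = (S − I)·e^(rT) = (106.48 − 4.3704)·e^(0.0930·12/12) = 102.1096 × 1.097462 = 112.0614
Value (long) = (F − K)·e^(−rT) = (112.0614 − 104.68) × 0.911194 = 6.7259
Value = HK$6.73

HK$6.73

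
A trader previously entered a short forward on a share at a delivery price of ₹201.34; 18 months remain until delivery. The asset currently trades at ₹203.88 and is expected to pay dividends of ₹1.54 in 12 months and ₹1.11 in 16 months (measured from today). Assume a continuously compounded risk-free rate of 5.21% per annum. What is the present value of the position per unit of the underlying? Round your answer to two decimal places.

-₹15.18

PV(remaining dividends) I = 1.54·e^(−0.0521·12/12) + 1.11·e^(−0.0521·16/12) = 2.4973
Current forward F = (S − I)·e^(rT) = (203.88 − 2.4973)·e^(0.0521·18/12) = 201.3827 × 1.081285 = 217.7521
Value (long) = (F − K)·e^(−rT) = (217.7521 − 201.34) × 0.924826 = 15.1783
Short position value = −(long value) = -₹15.18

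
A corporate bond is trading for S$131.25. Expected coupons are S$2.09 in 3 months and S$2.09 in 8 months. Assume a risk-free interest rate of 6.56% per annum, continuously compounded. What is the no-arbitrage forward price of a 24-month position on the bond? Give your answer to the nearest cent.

S$145.03

PV(coupons) I = 2.09·e^(−0.0656·3/12) + 2.09·e^(−0.0656·8/12)
I = 2.0560 + 2.0006 = 4.0566
F = (S − I)·e^(rT) = (131.25 − 4.0566) · e^(0.0656·24/12)
= 127.1934 · e^0.131200 = 127.1934 × 1.140196 = S$145.03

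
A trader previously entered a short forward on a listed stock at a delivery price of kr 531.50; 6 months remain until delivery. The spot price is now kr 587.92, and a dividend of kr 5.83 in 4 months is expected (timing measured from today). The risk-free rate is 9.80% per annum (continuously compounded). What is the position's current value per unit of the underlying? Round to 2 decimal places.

PV(remaining dividends) I = 5.83·e^(−0.0980·4/12) = 5.6426
Current forward F = (S − I)·e^(rT) = (587.92 − 5.6426)·e^(0.0980·6/12) = 582.2774 × 1.050220 = 611.5194
Value (long) = (F − K)·e^(−rT) = (611.5194 − 531.50) × 0.952181 = 76.1930
Short position value = −(long value) = -kr 76.19

-kr 76.19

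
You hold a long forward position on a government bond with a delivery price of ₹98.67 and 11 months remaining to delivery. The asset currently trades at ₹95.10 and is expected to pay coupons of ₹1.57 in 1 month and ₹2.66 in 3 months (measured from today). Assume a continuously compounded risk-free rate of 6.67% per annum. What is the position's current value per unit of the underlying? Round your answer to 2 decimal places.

PV(remaining coupons) I = 1.57·e^(−0.0667·1/12) + 2.66·e^(−0.0667·3/12) = 4.1773
Current forward F = (S − I)·e^(rT) = (95.10 − 4.1773)·e^(0.0667·11/12) = 90.9227 × 1.063050 = 96.6554
Value (long) = (F − K)·e^(−rT) = (96.6554 − 98.67) × 0.940690 = -1.8951
Value = -₹1.90

-₹1.90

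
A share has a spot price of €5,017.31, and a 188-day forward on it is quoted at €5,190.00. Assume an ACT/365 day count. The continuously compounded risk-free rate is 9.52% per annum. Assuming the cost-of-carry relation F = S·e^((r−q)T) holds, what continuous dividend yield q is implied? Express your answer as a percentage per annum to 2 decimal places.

From F = S·e^((r−q)T): (r − q) = ln(F/S)/T
ln(5190.00/5017.31) = ln(1.034419) = 0.033840
(r − q) = 0.033840 / (188/365) = 0.065700
q = r − ln(F/S)/T = 0.0952 − 0.065700 = 0.029500
q = 2.95%

2.95%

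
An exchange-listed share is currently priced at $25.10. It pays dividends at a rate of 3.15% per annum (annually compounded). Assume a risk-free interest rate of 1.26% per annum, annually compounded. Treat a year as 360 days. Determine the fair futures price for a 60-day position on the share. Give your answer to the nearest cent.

$25.02

F = S · (1+r)^T / (1+q)^T
= 25.10 × 1.002089 / 1.005182 = 25.10 × 0.996923
F = $25.02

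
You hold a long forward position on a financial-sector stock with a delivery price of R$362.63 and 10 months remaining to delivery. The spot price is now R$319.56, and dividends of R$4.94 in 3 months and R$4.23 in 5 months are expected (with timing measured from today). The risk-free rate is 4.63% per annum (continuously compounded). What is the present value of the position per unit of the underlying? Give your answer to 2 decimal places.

PV(remaining dividends) I = 4.94·e^(−0.0463·3/12) + 4.23·e^(−0.0463·5/12) = 9.0323
Current forward F = (S − I)·e^(rT) = (319.56 − 9.0323)·e^(0.0463·10/12) = 310.5277 × 1.039337 = 322.7429
Value (long) = (F − K)·e^(−rT) = (322.7429 − 362.63) × 0.962152 = -38.3775
Value = -R$38.38

-R$38.38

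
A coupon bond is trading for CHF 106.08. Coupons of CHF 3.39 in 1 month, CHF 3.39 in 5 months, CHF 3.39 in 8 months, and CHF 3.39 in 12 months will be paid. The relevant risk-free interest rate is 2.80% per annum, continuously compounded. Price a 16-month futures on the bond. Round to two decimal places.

PV(coupons) I = 3.39·e^(−0.0280·1/12) + 3.39·e^(−0.0280·5/12) + 3.39·e^(−0.0280·8/12) + 3.39·e^(−0.0280·12/12)
I = 3.3821 + 3.3507 + 3.3273 + 3.2964 = 13.3565
F = (S − I)·e^(rT) = (106.08 − 13.3565) · e^(0.0280·16/12)
= 92.7235 · e^0.037333 = 92.7235 × 1.038039 = CHF 96.25

CHF 96.25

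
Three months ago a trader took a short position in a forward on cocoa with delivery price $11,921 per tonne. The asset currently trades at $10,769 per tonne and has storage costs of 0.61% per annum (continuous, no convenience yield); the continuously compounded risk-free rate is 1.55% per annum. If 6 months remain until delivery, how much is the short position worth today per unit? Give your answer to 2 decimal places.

Current fair forward for the remaining 6 months: F = S·e^((r + u)·T), (r + u) = 0.0155 + 0.0061 = 0.0216
F = 10769 · e^(0.0216 × 6/12) = 10769 × 1.01085853 = 10885.9355
Value of long forward = (F − K)·e^(−rT) = (10885.9355 − 11921) · e^(−0.0155·6/12)
= -1035.0645 × 0.99227995 = -1027.07
Short position value = −(long value) = $1027.07

$1027.07 per tonne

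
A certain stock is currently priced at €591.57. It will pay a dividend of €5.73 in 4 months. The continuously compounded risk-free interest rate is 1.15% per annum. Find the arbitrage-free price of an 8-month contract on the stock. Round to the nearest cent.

PV(dividends) I = 5.73·e^(−0.0115·4/12)
I = 5.7081
F = (S − I)·e^(rT) = (591.57 − 5.7081) · e^(0.0115·8/12)
= 585.8619 · e^0.007667 = 585.8619 × 1.007696 = €590.37

€590.37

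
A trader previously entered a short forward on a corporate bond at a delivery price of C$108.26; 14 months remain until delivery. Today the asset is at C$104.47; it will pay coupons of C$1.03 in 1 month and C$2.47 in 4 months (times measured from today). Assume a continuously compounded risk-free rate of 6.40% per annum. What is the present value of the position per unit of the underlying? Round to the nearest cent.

PV(remaining coupons) I = 1.03·e^(−0.0640·1/12) + 2.47·e^(−0.0640·4/12) = 3.4424
Current forward F = (S − I)·e^(rT) = (104.47 − 3.4424)·e^(0.0640·14/12) = 101.0276 × 1.077525 = 108.8598
Value (long) = (F − K)·e^(−rT) = (108.8598 − 108.26) × 0.928053 = 0.5566
Short position value = −(long value) = -C$0.56

-C$0.56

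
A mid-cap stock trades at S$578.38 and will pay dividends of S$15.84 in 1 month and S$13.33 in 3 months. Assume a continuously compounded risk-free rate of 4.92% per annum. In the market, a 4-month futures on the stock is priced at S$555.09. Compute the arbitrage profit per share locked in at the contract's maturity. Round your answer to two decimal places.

PV(dividends) I = 15.84·e^(−0.0492·1/12) + 13.33·e^(−0.0492·3/12) = 28.9422
Fair futures F* = (S − I)·e^(rT) = (578.38 − 28.9422)·e^0.016400 = 549.4378 × 1.016535 = 558.5228
Market S$555.09 < fair 558.5228: forward underpriced → reverse cash-and-carry (short the stock, invest proceeds at r, pay the dividends, go long the forward).
Profit at T = |F_mkt − F*| = |555.09 − 558.5228| = S$3.43 per share

S$3.43 per share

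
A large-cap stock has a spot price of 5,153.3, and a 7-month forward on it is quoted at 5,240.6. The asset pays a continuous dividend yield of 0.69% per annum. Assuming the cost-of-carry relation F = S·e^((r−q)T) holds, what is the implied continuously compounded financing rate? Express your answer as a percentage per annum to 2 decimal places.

From F = S·e^((r−q)T): (r − q) = ln(F/S)/T
ln(5240.6/5153.3) = ln(1.016941) = 0.016799
(r − q) = 0.016799 / (7/12) = 0.028798
r = ln(F/S)/T + q = 0.028798 + 0.0069 = 0.035698
r = 3.57%

3.57%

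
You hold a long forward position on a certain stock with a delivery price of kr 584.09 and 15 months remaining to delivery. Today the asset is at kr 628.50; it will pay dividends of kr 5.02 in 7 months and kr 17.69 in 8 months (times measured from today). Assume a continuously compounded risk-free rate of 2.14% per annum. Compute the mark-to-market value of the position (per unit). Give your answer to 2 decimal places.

PV(remaining dividends) I = 5.02·e^(−0.0214·7/12) + 17.69·e^(−0.0214·8/12) = 22.3971
Current forward F = (S − I)·e^(rT) = (628.50 − 22.3971)·e^(0.0214·15/12) = 606.1029 × 1.027111 = 622.5350
Value (long) = (F − K)·e^(−rT) = (622.5350 − 584.09) × 0.973605 = 37.4302
Value = kr 37.43

kr 37.43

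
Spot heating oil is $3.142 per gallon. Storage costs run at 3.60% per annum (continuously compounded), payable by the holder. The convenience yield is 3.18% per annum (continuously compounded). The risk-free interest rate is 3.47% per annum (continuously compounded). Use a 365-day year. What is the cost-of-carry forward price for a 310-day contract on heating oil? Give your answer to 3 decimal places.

$3.248 per gallon

Net carry = r + u − y = 0.0347 + 0.0360 − 0.0318 = 0.0389
F = S·e^((r+u−y)T) = 3.142 · e^(0.0389 × 310/365) = 3.142 · e^0.033038
= 3.142 × 1.033590 = $3.248 per gallon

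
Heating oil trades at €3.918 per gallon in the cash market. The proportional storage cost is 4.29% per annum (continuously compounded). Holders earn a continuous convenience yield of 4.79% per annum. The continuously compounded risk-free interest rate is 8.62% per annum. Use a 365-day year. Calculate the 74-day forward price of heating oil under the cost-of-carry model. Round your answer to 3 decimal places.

€3.983 per gallon

Net carry = r + u − y = 0.0862 + 0.0429 − 0.0479 = 0.0812
F = S·e^((r+u−y)T) = 3.918 · e^(0.0812 × 74/365) = 3.918 · e^0.016462
= 3.918 × 1.016598 = €3.983 per gallon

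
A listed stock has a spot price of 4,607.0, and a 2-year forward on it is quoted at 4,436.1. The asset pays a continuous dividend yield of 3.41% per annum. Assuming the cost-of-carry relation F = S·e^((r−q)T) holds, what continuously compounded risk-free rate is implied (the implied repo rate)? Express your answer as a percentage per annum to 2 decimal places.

1.52%

From F = S·e^((r−q)T): (r − q) = ln(F/S)/T
ln(4436.1/4607.0) = ln(0.962904) = -0.037802
(r − q) = -0.037802 / (2) = -0.018901
r = ln(F/S)/T + q = -0.018901 + 0.0341 = 0.015199
r = 1.52%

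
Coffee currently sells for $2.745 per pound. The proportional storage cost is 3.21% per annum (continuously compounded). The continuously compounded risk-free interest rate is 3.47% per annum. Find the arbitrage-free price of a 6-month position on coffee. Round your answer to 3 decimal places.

$2.838 per pound

Net carry = r + u − y = 0.0347 + 0.0321 − 0.0000 = 0.0668
F = S·e^((r+u−y)T) = 2.745 · e^(0.0668 × 6/12) = 2.745 · e^0.033400
= 2.745 × 1.033964 = $2.838 per pound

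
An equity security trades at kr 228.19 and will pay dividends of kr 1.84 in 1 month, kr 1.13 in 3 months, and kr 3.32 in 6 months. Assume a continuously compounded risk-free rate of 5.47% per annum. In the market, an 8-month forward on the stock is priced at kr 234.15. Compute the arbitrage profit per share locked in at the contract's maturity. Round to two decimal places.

kr 3.89 per share

PV(dividends) I = 1.84·e^(−0.0547·1/12) + 1.13·e^(−0.0547·3/12) + 3.32·e^(−0.0547·6/12) = 6.1767
Fair forward F* = (S − I)·e^(rT) = (228.19 − 6.1767)·e^0.036467 = 222.0133 × 1.037140 = 230.2589
Market kr 234.15 > fair 230.2589: forward overpriced → cash-and-carry (borrow at r, buy the stock and collect the dividends, short the forward).
Profit at T = |F_mkt − F*| = |234.15 − 230.2589| = kr 3.89 per share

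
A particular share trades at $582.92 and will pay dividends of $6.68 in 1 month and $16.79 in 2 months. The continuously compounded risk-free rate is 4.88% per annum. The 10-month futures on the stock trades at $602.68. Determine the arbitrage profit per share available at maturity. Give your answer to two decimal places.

PV(dividends) I = 6.68·e^(−0.0488·1/12) + 16.79·e^(−0.0488·2/12) = 23.3069
Fair futures F* = (S − I)·e^(rT) = (582.92 − 23.3069)·e^0.040667 = 559.6131 × 1.041505 = 582.8398
Market $602.68 > fair 582.8398: forward overpriced → cash-and-carry (borrow at r, buy the stock and collect the dividends, short the forward).
Profit at T = |F_mkt − F*| = |602.68 − 582.8398| = $19.84 per share

$19.84 per share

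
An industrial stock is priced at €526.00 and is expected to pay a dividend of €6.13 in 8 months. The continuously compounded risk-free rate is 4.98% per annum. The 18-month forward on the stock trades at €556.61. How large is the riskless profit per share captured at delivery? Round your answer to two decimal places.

€3.80 per share

PV(dividends) I = 6.13·e^(−0.0498·8/12) = 5.9298
Fair forward F* = (S − I)·e^(rT) = (526.00 − 5.9298)·e^0.074700 = 520.0702 × 1.077561 = 560.4074
Market €556.61 < fair 560.4074: forward underpriced → reverse cash-and-carry (short the stock, invest proceeds at r, pay the dividends, go long the forward).
Profit at T = |F_mkt − F*| = |556.61 − 560.4074| = €3.80 per share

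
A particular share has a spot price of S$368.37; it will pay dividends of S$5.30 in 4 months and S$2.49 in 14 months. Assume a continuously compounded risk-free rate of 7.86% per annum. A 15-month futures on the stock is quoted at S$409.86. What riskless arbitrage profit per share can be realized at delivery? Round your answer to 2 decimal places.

PV(dividends) I = 5.30·e^(−0.0786·4/12) + 2.49·e^(−0.0786·14/12) = 7.4348
Fair futures F* = (S − I)·e^(rT) = (368.37 − 7.4348)·e^0.098250 = 360.9352 × 1.103239 = 398.1978
Market S$409.86 > fair 398.1978: forward overpriced → cash-and-carry (borrow at r, buy the stock and collect the dividends, short the forward).
Profit at T = |F_mkt − F*| = |409.86 − 398.1978| = S$11.66 per share

S$11.66 per share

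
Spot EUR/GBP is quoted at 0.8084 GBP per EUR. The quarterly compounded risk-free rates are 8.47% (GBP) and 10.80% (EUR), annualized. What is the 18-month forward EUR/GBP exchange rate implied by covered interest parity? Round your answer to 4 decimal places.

By covered interest parity, F = S · (1+r_GBP/4)^(4T) / (1+r_EUR/4)^(4T)
= 0.8084 × 1.133969 / 1.173337 = 0.8084 × 0.966448
F = 0.7813 GBP per EUR

0.7813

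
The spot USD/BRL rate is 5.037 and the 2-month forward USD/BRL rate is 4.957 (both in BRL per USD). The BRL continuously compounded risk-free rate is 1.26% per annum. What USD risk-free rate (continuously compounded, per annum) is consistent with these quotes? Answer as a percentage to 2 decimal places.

F = S·e^((r_BRL − r_USD)T) ⇒ r_USD = r_BRL − ln(F/S)/T
ln(4.957/5.037) = -0.016010; /(2/12) = -0.096060
r_USD = 0.0126 + 0.096060 = 0.108660
r_USD = 10.87%

10.87%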